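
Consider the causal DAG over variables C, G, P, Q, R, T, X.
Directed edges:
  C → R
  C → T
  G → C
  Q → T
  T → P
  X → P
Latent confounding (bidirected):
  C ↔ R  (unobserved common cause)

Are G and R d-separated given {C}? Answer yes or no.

No — G and R are d-connected given {C}.

Bayes-Ball from G | {C} reaches {R}.
R ∈ reach(G|{C}) ⇒ G ⊥̸ R | {C}.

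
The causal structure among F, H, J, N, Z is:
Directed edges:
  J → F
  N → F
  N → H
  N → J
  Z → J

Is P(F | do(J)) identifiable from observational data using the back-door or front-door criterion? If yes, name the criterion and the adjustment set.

desc(J)\{J}={F}; candidates ⊆ {H,N,Z}.
size 0: {}; under {} J still reaches {F,H,N,Z} ∋ F.
{N}: J⊥F given {N} in G with J→· removed — back-door holds.
P(F|do(J)) = Σ_{N} P(F|J,N)·P(N).

P(F|do(J)): backdoor, adjust for {N}.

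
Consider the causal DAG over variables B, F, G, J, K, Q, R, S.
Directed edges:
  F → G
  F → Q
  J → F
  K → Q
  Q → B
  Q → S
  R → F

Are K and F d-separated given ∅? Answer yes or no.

Yes — K ⊥ F | ∅.

Bayes-Ball from K | ∅ reaches {B,Q,S}.
F ∉ reach(K|∅) ⇒ K ⊥ F | ∅.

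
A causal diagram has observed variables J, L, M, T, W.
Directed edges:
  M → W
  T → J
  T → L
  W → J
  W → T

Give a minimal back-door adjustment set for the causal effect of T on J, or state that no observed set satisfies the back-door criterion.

desc(T)\{T}={J,L}; candidates ⊆ {M,W}.
size 0: {}; under {} T still reaches {J,M,W} ∋ J.
{W}: T⊥J given {W} in G with T→· removed — back-door holds.

T→J: minimal back-door set {W}.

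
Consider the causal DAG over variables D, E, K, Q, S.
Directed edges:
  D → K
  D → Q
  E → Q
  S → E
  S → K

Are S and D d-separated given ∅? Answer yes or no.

Bayes-Ball from S | ∅ reaches {E,K,Q}.
D ∉ reach(S|∅) ⇒ S ⊥ D | ∅.

Yes — S ⊥ D | ∅.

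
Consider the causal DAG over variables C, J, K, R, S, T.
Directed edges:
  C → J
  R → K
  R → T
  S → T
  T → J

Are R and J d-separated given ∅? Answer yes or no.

No — R and J are d-connected given ∅.

Bayes-Ball from R | ∅ reaches {J,K,T}.
J ∈ reach(R|∅) ⇒ R ⊥̸ J | ∅.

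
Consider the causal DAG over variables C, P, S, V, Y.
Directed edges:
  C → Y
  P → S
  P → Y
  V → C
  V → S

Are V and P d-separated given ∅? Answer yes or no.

Yes — V ⊥ P | ∅.

Bayes-Ball from V | ∅ reaches {C,S,Y}.
P ∉ reach(V|∅) ⇒ V ⊥ P | ∅.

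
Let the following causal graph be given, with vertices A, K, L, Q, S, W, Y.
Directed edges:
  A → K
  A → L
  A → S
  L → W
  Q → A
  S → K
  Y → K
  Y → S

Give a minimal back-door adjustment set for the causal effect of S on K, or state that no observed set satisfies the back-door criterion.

desc(S)\{S}={K}; candidates ⊆ {A,L,Q,W,Y}.
size 0: {}; under {} S still reaches {A,K,L,Q,W,Y} ∋ K.
size 1: {A}, {L}, {Q} …(+2); under {A} S still reaches {K,Y} ∋ K.
{A,Y}: S⊥K given {A,Y} in G with S→· removed — back-door holds.

S→K: minimal back-door set {A, Y}.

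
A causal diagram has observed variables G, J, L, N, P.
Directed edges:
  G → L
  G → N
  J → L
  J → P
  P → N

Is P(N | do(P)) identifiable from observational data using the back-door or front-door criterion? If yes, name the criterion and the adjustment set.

P(N|do(P)): backdoor, adjust for ∅.

desc(P)\{P}={N}; candidates ⊆ {G,J,L}.
∅: P⊥N given ∅ in G with P→· removed — back-door holds.
P(N|do(P)) = P(N|P) — no adjustment needed.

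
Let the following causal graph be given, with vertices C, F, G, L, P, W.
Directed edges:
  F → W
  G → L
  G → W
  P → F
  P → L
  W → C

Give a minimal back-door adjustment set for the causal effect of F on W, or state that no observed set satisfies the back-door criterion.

desc(F)\{F}={C,W}; candidates ⊆ {G,L,P}.
∅: F⊥W given ∅ in G with F→· removed — back-door holds.

F→W: minimal back-door set ∅.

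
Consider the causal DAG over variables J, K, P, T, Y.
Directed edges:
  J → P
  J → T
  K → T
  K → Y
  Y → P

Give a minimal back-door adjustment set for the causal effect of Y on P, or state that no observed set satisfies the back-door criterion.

Y→P: minimal back-door set ∅.

desc(Y)\{Y}={P}; candidates ⊆ {J,K,T}.
∅: Y⊥P given ∅ in G with Y→· removed — back-door holds.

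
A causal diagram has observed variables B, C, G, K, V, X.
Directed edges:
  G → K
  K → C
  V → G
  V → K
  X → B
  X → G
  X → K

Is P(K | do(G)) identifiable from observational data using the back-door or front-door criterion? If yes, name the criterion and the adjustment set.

desc(G)\{G}={C,K}; candidates ⊆ {B,V,X}.
size 0: {}; under {} G still reaches {B,C,K,V,X} ∋ K.
size 1: {B}, {V}, {X}; under {B} G still reaches {C,K,V,X} ∋ K.
{V,X}: G⊥K given {V,X} in G with G→· removed — back-door holds.
P(K|do(G)) = Σ_{V,X} P(K|G,V,X)·P(V,X).

P(K|do(G)): backdoor, adjust for {V, X}.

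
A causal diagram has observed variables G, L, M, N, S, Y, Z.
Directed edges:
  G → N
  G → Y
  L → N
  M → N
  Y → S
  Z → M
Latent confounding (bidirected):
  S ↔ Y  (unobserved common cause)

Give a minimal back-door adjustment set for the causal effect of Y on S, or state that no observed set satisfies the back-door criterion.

desc(Y)\{Y}={S}; candidates ⊆ {G,L,M,N,Z}.
Y↔S: latent back-door arc(s) into Y.
size 0: {}; under {} Y still reaches {G,N,S} ∋ S.
size 1: {G}, {L}, {M} …(+2); under {G} Y still reaches {S} ∋ S.
size 2: {G,L}, {G,M}, {G,N} …(+7); under {G,L} Y still reaches {S} ∋ S.
Y↔S cannot be blocked by any observed set — no back-door set.

Y→S: no observed back-door set.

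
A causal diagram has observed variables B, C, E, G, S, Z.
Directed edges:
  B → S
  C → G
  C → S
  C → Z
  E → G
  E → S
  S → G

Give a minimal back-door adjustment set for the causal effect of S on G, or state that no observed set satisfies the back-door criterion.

S→G: minimal back-door set {C, E}.

desc(S)\{S}={G}; candidates ⊆ {B,C,E,Z}.
size 0: {}; under {} S still reaches {B,C,E,G,Z} ∋ G.
size 1: {B}, {C}, {E} …(+1); under {B} S still reaches {C,E,G,Z} ∋ G.
{C,E}: S⊥G given {C,E} in G with S→· removed — back-door holds.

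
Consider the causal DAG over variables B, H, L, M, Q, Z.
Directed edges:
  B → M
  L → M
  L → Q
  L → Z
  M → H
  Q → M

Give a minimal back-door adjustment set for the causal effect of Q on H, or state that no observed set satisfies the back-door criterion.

Q→H: minimal back-door set {L}.

desc(Q)\{Q}={H,M}; candidates ⊆ {B,L,Z}.
size 0: {}; under {} Q still reaches {H,L,M,Z} ∋ H.
{L}: Q⊥H given {L} in G with Q→· removed — back-door holds.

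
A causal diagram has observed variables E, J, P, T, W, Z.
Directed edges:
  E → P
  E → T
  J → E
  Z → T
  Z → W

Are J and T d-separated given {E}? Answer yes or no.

Bayes-Ball from J | {E} reaches ∅.
T ∉ reach(J|{E}) ⇒ J ⊥ T | {E}.

Yes — J ⊥ T | {E}.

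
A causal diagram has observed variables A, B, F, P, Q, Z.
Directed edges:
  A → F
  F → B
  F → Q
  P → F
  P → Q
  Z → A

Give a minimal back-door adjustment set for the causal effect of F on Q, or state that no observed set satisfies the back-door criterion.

F→Q: minimal back-door set {P}.

desc(F)\{F}={B,Q}; candidates ⊆ {A,P,Z}.
size 0: {}; under {} F still reaches {A,P,Q,Z} ∋ Q.
{P}: F⊥Q given {P} in G with F→· removed — back-door holds.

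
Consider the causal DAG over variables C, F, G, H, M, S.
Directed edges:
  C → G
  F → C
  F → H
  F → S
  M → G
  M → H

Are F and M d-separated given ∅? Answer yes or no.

Yes — F ⊥ M | ∅.

Bayes-Ball from F | ∅ reaches {C,G,H,S}.
M ∉ reach(F|∅) ⇒ F ⊥ M | ∅.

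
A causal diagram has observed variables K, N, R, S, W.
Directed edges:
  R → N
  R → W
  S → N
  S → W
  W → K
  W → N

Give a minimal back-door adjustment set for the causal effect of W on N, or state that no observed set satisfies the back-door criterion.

W→N: minimal back-door set {R, S}.

desc(W)\{W}={K,N}; candidates ⊆ {R,S}.
size 0: {}; under {} W still reaches {N,R,S} ∋ N.
size 1: {R}, {S}; under {R} W still reaches {N,S} ∋ N.
{R,S}: W⊥N given {R,S} in G with W→· removed — back-door holds.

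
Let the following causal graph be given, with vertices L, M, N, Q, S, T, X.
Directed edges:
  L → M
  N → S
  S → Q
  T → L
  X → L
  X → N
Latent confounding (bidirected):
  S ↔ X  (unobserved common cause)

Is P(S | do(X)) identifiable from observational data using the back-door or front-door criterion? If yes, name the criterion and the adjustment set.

desc(X)\{X}={L,M,N,Q,S}; candidates ⊆ {T}.
X↔S: latent back-door arc(s) into X.
size 0: {}; under {} X still reaches {Q,S} ∋ S.
size 1: {T}; under {T} X still reaches {Q,S} ∋ S.
X↔S cannot be blocked by any observed set — no back-door set.
{N}: (i) intercepts every directed X→S path; (ii) no back-door X→{N}; (iii) {X} blocks every back-door {N}→S. Front-door holds.
P(S|do(X)) = Σ_{N} P(N|X) Σ_{X'} P(S|N,X')P(X').

P(S|do(X)): frontdoor, adjust for {N}.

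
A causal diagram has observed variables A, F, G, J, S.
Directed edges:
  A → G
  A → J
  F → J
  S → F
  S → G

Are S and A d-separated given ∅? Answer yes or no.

Bayes-Ball from S | ∅ reaches {F,G,J}.
A ∉ reach(S|∅) ⇒ S ⊥ A | ∅.

Yes — S ⊥ A | ∅.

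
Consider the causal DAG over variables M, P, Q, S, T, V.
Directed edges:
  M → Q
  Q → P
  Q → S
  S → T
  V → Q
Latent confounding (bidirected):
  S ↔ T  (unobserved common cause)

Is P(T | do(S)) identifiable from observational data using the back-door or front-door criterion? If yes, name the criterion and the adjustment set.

desc(S)\{S}={T}; candidates ⊆ {M,P,Q,V}.
S↔T: latent back-door arc(s) into S.
size 0: {}; under {} S still reaches {M,P,Q,T,V} ∋ T.
size 1: {M}, {P}, {Q} …(+1); under {M} S still reaches {P,Q,T,V} ∋ T.
size 2: {M,P}, {M,Q}, {M,V} …(+3); under {M,P} S still reaches {Q,T,V} ∋ T.
S↔T cannot be blocked by any observed set — no back-door set.
No mediator lies on a directed S→…→T path.
Neither criterion identifies P(T|do(S)) in this graph.

P(T|do(S)): not identifiable (no BD/FD set).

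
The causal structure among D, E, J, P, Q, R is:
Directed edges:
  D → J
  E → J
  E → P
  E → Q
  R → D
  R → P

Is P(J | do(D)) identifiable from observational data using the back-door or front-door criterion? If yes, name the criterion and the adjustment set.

P(J|do(D)): backdoor, adjust for ∅.

desc(D)\{D}={J}; candidates ⊆ {E,P,Q,R}.
∅: D⊥J given ∅ in G with D→· removed — back-door holds.
P(J|do(D)) = P(J|D) — no adjustment needed.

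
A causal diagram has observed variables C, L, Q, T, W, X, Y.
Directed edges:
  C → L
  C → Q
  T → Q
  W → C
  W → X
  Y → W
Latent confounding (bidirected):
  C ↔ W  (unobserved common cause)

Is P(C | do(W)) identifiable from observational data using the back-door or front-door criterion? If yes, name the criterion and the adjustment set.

desc(W)\{W}={C,L,Q,X}; candidates ⊆ {T,Y}.
W↔C: latent back-door arc(s) into W.
size 0: {}; under {} W still reaches {C,L,Q,Y} ∋ C.
size 1: {T}, {Y}; under {T} W still reaches {C,L,Q,Y} ∋ C.
size 2: {T,Y}; under {T,Y} W still reaches {C,L,Q} ∋ C.
W↔C cannot be blocked by any observed set — no back-door set.
No mediator lies on a directed W→…→C path.
Neither criterion identifies P(C|do(W)) in this graph.

P(C|do(W)): not identifiable (no BD/FD set).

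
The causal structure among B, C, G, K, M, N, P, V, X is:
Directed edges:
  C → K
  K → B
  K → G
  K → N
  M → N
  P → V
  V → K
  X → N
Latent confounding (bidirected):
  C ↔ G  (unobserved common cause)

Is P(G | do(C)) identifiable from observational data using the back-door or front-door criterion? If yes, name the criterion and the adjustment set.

desc(C)\{C}={B,G,K,N}; candidates ⊆ {M,P,V,X}.
C↔G: latent back-door arc(s) into C.
size 0: {}; under {} C still reaches {G} ∋ G.
size 1: {M}, {P}, {V} …(+1); under {M} C still reaches {G} ∋ G.
size 2: {M,P}, {M,V}, {M,X} …(+3); under {M,P} C still reaches {G} ∋ G.
C↔G cannot be blocked by any observed set — no back-door set.
{K}: (i) intercepts every directed C→G path; (ii) no back-door C→{K}; (iii) {C} blocks every back-door {K}→G. Front-door holds.
P(G|do(C)) = Σ_{K} P(K|C) Σ_{C'} P(G|K,C')P(C').

P(G|do(C)): frontdoor, adjust for {K}.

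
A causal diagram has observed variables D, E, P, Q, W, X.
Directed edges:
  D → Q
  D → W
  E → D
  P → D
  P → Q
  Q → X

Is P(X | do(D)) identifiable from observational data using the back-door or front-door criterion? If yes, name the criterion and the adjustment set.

P(X|do(D)): backdoor, adjust for {P}.

desc(D)\{D}={Q,W,X}; candidates ⊆ {E,P}.
size 0: {}; under {} D still reaches {E,P,Q,X} ∋ X.
{P}: D⊥X given {P} in G with D→· removed — back-door holds.
P(X|do(D)) = Σ_{P} P(X|D,P)·P(P).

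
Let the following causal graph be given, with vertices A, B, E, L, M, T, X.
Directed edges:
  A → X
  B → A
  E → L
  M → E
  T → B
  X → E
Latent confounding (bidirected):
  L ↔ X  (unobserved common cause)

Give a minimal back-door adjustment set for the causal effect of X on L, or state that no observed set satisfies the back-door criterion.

desc(X)\{X}={E,L}; candidates ⊆ {A,B,M,T}.
X↔L: latent back-door arc(s) into X.
size 0: {}; under {} X still reaches {A,B,L,T} ∋ L.
size 1: {A}, {B}, {M} …(+1); under {A} X still reaches {L} ∋ L.
size 2: {A,B}, {A,M}, {A,T} …(+3); under {A,B} X still reaches {L} ∋ L.
X↔L cannot be blocked by any observed set — no back-door set.

X→L: no observed back-door set.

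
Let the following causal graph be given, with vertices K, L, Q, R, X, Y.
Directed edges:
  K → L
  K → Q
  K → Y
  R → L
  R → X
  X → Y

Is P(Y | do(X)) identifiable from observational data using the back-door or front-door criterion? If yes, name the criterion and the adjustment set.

P(Y|do(X)): backdoor, adjust for ∅.

desc(X)\{X}={Y}; candidates ⊆ {K,L,Q,R}.
∅: X⊥Y given ∅ in G with X→· removed — back-door holds.
P(Y|do(X)) = P(Y|X) — no adjustment needed.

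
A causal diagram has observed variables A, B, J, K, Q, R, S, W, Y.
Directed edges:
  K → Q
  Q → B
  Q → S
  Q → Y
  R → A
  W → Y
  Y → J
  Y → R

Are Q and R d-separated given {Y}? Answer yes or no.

Yes — Q ⊥ R | {Y}.

Bayes-Ball from Q | {Y} reaches {B,K,S,W}.
R ∉ reach(Q|{Y}) ⇒ Q ⊥ R | {Y}.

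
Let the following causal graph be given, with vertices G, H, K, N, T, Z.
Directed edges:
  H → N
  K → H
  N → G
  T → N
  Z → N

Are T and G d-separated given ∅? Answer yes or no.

No — T and G are d-connected given ∅.

Bayes-Ball from T | ∅ reaches {G,N}.
G ∈ reach(T|∅) ⇒ T ⊥̸ G | ∅.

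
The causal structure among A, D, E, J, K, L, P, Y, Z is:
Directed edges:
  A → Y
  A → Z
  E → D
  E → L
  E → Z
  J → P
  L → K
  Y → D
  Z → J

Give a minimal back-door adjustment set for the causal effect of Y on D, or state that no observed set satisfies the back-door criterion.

desc(Y)\{Y}={D}; candidates ⊆ {A,E,J,K,L,P,Z}.
∅: Y⊥D given ∅ in G with Y→· removed — back-door holds.

Y→D: minimal back-door set ∅.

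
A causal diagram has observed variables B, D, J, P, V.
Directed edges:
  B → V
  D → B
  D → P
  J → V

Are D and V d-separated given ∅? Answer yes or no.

Bayes-Ball from D | ∅ reaches {B,P,V}.
V ∈ reach(D|∅) ⇒ D ⊥̸ V | ∅.

No — D and V are d-connected given ∅.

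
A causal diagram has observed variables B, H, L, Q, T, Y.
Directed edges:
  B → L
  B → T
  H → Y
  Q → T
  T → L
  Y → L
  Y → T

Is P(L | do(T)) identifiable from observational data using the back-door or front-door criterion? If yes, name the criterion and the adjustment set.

P(L|do(T)): backdoor, adjust for {B, Y}.

desc(T)\{T}={L}; candidates ⊆ {B,H,Q,Y}.
size 0: {}; under {} T still reaches {B,H,L,Q,Y} ∋ L.
size 1: {B}, {H}, {Q} …(+1); under {B} T still reaches {H,L,Q,Y} ∋ L.
{B,Y}: T⊥L given {B,Y} in G with T→· removed — back-door holds.
P(L|do(T)) = Σ_{B,Y} P(L|T,B,Y)·P(B,Y).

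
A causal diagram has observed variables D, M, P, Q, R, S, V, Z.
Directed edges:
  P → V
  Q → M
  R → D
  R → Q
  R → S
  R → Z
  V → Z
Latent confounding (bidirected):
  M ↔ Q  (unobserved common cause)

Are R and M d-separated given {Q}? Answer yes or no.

Bayes-Ball from R | {Q} reaches {D,M,S,Z}.
M ∈ reach(R|{Q}) ⇒ R ⊥̸ M | {Q}.

No — R and M are d-connected given {Q}.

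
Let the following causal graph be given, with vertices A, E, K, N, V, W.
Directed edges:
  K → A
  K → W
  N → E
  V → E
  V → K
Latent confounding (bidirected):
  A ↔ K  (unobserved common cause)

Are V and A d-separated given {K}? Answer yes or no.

No — V and A are d-connected given {K}.

Bayes-Ball from V | {K} reaches {A,E}.
A ∈ reach(V|{K}) ⇒ V ⊥̸ A | {K}.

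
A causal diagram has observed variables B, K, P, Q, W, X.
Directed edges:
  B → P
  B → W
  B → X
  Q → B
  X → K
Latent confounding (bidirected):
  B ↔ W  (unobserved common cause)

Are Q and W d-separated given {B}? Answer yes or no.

Bayes-Ball from Q | {B} reaches {W}.
W ∈ reach(Q|{B}) ⇒ Q ⊥̸ W | {B}.

No — Q and W are d-connected given {B}.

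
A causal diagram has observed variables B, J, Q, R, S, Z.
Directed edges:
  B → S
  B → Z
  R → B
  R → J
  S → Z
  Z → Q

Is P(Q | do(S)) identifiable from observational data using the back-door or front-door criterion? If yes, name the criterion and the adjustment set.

desc(S)\{S}={Q,Z}; candidates ⊆ {B,J,R}.
size 0: {}; under {} S still reaches {B,J,Q,R,Z} ∋ Q.
{B}: S⊥Q given {B} in G with S→· removed — back-door holds.
P(Q|do(S)) = Σ_{B} P(Q|S,B)·P(B).

P(Q|do(S)): backdoor, adjust for {B}.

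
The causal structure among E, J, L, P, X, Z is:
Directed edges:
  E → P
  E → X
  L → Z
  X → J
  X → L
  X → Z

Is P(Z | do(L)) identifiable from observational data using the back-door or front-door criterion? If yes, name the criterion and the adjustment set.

P(Z|do(L)): backdoor, adjust for {X}.

desc(L)\{L}={Z}; candidates ⊆ {E,J,P,X}.
size 0: {}; under {} L still reaches {E,J,P,X,Z} ∋ Z.
{X}: L⊥Z given {X} in G with L→· removed — back-door holds.
P(Z|do(L)) = Σ_{X} P(Z|L,X)·P(X).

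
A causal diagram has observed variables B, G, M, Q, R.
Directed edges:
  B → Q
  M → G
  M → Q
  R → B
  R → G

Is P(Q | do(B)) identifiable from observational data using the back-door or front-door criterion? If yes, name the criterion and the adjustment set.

P(Q|do(B)): backdoor, adjust for ∅.

desc(B)\{B}={Q}; candidates ⊆ {G,M,R}.
∅: B⊥Q given ∅ in G with B→· removed — back-door holds.
P(Q|do(B)) = P(Q|B) — no adjustment needed.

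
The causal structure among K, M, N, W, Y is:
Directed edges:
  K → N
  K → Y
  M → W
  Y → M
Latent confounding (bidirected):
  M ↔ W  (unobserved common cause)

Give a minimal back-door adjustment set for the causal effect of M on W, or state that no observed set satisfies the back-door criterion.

M→W: no observed back-door set.

desc(M)\{M}={W}; candidates ⊆ {K,N,Y}.
M↔W: latent back-door arc(s) into M.
size 0: {}; under {} M still reaches {K,N,W,Y} ∋ W.
size 1: {K}, {N}, {Y}; under {K} M still reaches {W,Y} ∋ W.
size 2: {K,N}, {K,Y}, {N,Y}; under {K,N} M still reaches {W,Y} ∋ W.
M↔W cannot be blocked by any observed set — no back-door set.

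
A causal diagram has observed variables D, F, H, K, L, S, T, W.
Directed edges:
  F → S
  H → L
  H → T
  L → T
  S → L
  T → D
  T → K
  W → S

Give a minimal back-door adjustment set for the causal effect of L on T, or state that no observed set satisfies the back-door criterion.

desc(L)\{L}={D,K,T}; candidates ⊆ {F,H,S,W}.
size 0: {}; under {} L still reaches {D,F,H,K,S,T,W} ∋ T.
{H}: L⊥T given {H} in G with L→· removed — back-door holds.

L→T: minimal back-door set {H}.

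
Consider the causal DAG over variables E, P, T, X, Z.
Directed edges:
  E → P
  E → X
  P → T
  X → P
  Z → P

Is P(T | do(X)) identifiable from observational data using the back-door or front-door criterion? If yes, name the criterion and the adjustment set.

P(T|do(X)): backdoor, adjust for {E}.

desc(X)\{X}={P,T}; candidates ⊆ {E,Z}.
size 0: {}; under {} X still reaches {E,P,T} ∋ T.
{E}: X⊥T given {E} in G with X→· removed — back-door holds.
P(T|do(X)) = Σ_{E} P(T|X,E)·P(E).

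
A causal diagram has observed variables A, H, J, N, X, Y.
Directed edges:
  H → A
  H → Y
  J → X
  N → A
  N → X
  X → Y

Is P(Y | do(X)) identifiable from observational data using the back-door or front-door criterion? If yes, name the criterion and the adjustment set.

P(Y|do(X)): backdoor, adjust for ∅.

desc(X)\{X}={Y}; candidates ⊆ {A,H,J,N}.
∅: X⊥Y given ∅ in G with X→· removed — back-door holds.
P(Y|do(X)) = P(Y|X) — no adjustment needed.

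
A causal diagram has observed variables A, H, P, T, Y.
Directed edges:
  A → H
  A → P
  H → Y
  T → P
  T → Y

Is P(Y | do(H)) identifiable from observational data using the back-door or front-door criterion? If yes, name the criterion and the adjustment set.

P(Y|do(H)): backdoor, adjust for ∅.

desc(H)\{H}={Y}; candidates ⊆ {A,P,T}.
∅: H⊥Y given ∅ in G with H→· removed — back-door holds.
P(Y|do(H)) = P(Y|H) — no adjustment needed.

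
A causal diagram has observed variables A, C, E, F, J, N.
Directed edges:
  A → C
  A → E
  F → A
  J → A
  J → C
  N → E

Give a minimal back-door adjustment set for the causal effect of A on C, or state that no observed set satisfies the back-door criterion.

desc(A)\{A}={C,E}; candidates ⊆ {F,J,N}.
size 0: {}; under {} A still reaches {C,F,J} ∋ C.
{J}: A⊥C given {J} in G with A→· removed — back-door holds.

A→C: minimal back-door set {J}.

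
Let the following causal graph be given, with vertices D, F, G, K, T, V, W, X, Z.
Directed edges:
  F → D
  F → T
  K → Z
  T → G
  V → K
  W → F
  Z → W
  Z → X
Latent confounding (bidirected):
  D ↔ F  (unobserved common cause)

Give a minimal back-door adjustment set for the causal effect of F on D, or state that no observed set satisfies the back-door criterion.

F→D: no observed back-door set.

desc(F)\{F}={D,G,T}; candidates ⊆ {K,V,W,X,Z}.
F↔D: latent back-door arc(s) into F.
size 0: {}; under {} F still reaches {D,K,V,W,X,Z} ∋ D.
size 1: {K}, {V}, {W} …(+2); under {K} F still reaches {D,W,X,Z} ∋ D.
size 2: {K,V}, {K,W}, {K,X} …(+7); under {K,V} F still reaches {D,W,X,Z} ∋ D.
F↔D cannot be blocked by any observed set — no back-door set.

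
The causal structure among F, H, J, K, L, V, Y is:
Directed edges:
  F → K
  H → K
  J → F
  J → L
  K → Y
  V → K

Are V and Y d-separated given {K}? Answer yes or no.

Bayes-Ball from V | {K} reaches {F,H,J,L}.
Y ∉ reach(V|{K}) ⇒ V ⊥ Y | {K}.

Yes — V ⊥ Y | {K}.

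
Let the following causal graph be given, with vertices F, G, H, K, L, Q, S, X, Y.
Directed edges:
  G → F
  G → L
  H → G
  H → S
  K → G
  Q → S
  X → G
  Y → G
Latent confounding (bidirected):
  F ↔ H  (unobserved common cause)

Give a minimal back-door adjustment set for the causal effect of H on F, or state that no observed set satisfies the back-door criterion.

desc(H)\{H}={F,G,L,S}; candidates ⊆ {K,Q,X,Y}.
H↔F: latent back-door arc(s) into H.
size 0: {}; under {} H still reaches {F} ∋ F.
size 1: {K}, {Q}, {X} …(+1); under {K} H still reaches {F} ∋ F.
size 2: {K,Q}, {K,X}, {K,Y} …(+3); under {K,Q} H still reaches {F} ∋ F.
H↔F cannot be blocked by any observed set — no back-door set.

H→F: no observed back-door set.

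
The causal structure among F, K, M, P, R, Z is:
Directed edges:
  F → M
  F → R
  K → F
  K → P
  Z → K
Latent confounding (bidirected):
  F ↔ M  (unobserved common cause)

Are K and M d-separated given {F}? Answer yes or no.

Bayes-Ball from K | {F} reaches {M,P,Z}.
M ∈ reach(K|{F}) ⇒ K ⊥̸ M | {F}.

No — K and M are d-connected given {F}.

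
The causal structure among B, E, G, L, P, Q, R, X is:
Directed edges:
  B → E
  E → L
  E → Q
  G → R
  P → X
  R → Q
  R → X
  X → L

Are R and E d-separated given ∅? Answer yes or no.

Bayes-Ball from R | ∅ reaches {G,L,Q,X}.
E ∉ reach(R|∅) ⇒ R ⊥ E | ∅.

Yes — R ⊥ E | ∅.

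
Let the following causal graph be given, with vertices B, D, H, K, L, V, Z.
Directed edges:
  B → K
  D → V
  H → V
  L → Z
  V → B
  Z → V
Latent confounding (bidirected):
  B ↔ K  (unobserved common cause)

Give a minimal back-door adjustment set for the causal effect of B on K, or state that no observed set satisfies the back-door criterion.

B→K: no observed back-door set.

desc(B)\{B}={K}; candidates ⊆ {D,H,L,V,Z}.
B↔K: latent back-door arc(s) into B.
size 0: {}; under {} B still reaches {D,H,K,L,V,Z} ∋ K.
size 1: {D}, {H}, {L} …(+2); under {D} B still reaches {H,K,L,V,Z} ∋ K.
size 2: {D,H}, {D,L}, {D,V} …(+7); under {D,H} B still reaches {K,L,V,Z} ∋ K.
B↔K cannot be blocked by any observed set — no back-door set.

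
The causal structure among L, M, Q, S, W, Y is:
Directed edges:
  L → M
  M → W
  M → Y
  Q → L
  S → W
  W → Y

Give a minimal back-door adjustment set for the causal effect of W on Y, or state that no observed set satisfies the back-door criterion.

desc(W)\{W}={Y}; candidates ⊆ {L,M,Q,S}.
size 0: {}; under {} W still reaches {L,M,Q,S,Y} ∋ Y.
{M}: W⊥Y given {M} in G with W→· removed — back-door holds.

W→Y: minimal back-door set {M}.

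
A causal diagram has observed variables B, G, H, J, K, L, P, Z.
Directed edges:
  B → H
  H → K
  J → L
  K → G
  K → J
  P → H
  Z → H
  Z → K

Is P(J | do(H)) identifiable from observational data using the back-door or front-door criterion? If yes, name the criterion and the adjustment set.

P(J|do(H)): backdoor, adjust for {Z}.

desc(H)\{H}={G,J,K,L}; candidates ⊆ {B,P,Z}.
size 0: {}; under {} H still reaches {B,G,J,K,L,P,Z} ∋ J.
{Z}: H⊥J given {Z} in G with H→· removed — back-door holds.
P(J|do(H)) = Σ_{Z} P(J|H,Z)·P(Z).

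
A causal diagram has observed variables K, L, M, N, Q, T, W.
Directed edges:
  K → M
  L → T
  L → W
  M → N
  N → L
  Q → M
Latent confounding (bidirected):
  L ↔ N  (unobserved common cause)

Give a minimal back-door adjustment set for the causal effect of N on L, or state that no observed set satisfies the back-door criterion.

desc(N)\{N}={L,T,W}; candidates ⊆ {K,M,Q}.
N↔L: latent back-door arc(s) into N.
size 0: {}; under {} N still reaches {K,L,M,Q,T,W} ∋ L.
size 1: {K}, {M}, {Q}; under {K} N still reaches {L,M,Q,T,W} ∋ L.
size 2: {K,M}, {K,Q}, {M,Q}; under {K,M} N still reaches {L,T,W} ∋ L.
N↔L cannot be blocked by any observed set — no back-door set.

N→L: no observed back-door set.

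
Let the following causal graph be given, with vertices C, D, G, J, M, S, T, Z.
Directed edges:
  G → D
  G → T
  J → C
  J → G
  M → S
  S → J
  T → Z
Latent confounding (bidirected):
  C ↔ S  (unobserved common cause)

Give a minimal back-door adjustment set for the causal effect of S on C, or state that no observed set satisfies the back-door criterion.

S→C: no observed back-door set.

desc(S)\{S}={C,D,G,J,T,Z}; candidates ⊆ {M}.
S↔C: latent back-door arc(s) into S.
size 0: {}; under {} S still reaches {C,M} ∋ C.
size 1: {M}; under {M} S still reaches {C} ∋ C.
S↔C cannot be blocked by any observed set — no back-door set.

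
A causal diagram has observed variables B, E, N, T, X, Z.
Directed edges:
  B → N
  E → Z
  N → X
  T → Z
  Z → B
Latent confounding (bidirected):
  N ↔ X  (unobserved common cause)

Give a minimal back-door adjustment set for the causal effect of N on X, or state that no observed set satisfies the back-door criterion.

N→X: no observed back-door set.

desc(N)\{N}={X}; candidates ⊆ {B,E,T,Z}.
N↔X: latent back-door arc(s) into N.
size 0: {}; under {} N still reaches {B,E,T,X,Z} ∋ X.
size 1: {B}, {E}, {T} …(+1); under {B} N still reaches {X} ∋ X.
size 2: {B,E}, {B,T}, {B,Z} …(+3); under {B,E} N still reaches {X} ∋ X.
N↔X cannot be blocked by any observed set — no back-door set.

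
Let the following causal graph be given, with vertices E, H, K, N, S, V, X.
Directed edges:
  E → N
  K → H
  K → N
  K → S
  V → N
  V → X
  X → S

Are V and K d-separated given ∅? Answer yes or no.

Yes — V ⊥ K | ∅.

Bayes-Ball from V | ∅ reaches {N,S,X}.
K ∉ reach(V|∅) ⇒ V ⊥ K | ∅.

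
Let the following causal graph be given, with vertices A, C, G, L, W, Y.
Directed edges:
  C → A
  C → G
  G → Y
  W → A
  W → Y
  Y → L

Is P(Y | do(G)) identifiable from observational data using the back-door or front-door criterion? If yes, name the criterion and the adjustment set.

desc(G)\{G}={L,Y}; candidates ⊆ {A,C,W}.
∅: G⊥Y given ∅ in G with G→· removed — back-door holds.
P(Y|do(G)) = P(Y|G) — no adjustment needed.

P(Y|do(G)): backdoor, adjust for ∅.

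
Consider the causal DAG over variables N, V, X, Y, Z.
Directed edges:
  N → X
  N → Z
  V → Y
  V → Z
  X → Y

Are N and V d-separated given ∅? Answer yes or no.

Bayes-Ball from N | ∅ reaches {X,Y,Z}.
V ∉ reach(N|∅) ⇒ N ⊥ V | ∅.

Yes — N ⊥ V | ∅.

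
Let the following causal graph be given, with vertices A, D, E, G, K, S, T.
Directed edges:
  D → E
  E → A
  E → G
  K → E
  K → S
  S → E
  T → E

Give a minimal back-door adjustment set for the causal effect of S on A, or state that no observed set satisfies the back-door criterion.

S→A: minimal back-door set {K}.

desc(S)\{S}={A,E,G}; candidates ⊆ {D,K,T}.
size 0: {}; under {} S still reaches {A,E,G,K} ∋ A.
{K}: S⊥A given {K} in G with S→· removed — back-door holds.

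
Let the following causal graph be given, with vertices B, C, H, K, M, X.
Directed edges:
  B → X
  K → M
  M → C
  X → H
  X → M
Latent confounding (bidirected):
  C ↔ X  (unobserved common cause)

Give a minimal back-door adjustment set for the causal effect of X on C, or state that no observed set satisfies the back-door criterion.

desc(X)\{X}={C,H,M}; candidates ⊆ {B,K}.
X↔C: latent back-door arc(s) into X.
size 0: {}; under {} X still reaches {B,C} ∋ C.
size 1: {B}, {K}; under {B} X still reaches {C} ∋ C.
size 2: {B,K}; under {B,K} X still reaches {C} ∋ C.
X↔C cannot be blocked by any observed set — no back-door set.

X→C: no observed back-door set.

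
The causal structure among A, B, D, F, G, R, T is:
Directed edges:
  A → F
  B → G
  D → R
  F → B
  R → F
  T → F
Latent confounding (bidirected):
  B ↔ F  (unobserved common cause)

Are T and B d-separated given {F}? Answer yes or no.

No — T and B are d-connected given {F}.

Bayes-Ball from T | {F} reaches {A,B,D,G,R}.
B ∈ reach(T|{F}) ⇒ T ⊥̸ B | {F}.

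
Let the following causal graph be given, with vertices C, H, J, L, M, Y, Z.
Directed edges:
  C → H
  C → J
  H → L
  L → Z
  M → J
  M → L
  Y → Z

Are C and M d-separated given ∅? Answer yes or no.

Yes — C ⊥ M | ∅.

Bayes-Ball from C | ∅ reaches {H,J,L,Z}.
M ∉ reach(C|∅) ⇒ C ⊥ M | ∅.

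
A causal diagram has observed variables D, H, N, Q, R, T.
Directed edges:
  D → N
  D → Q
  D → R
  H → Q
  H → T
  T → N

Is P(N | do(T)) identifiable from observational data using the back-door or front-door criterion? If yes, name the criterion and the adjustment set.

desc(T)\{T}={N}; candidates ⊆ {D,H,Q,R}.
∅: T⊥N given ∅ in G with T→· removed — back-door holds.
P(N|do(T)) = P(N|T) — no adjustment needed.

P(N|do(T)): backdoor, adjust for ∅.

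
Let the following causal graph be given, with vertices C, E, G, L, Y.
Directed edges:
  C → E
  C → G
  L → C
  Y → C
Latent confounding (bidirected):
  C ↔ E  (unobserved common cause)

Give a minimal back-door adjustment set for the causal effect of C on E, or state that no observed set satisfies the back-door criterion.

C→E: no observed back-door set.

desc(C)\{C}={E,G}; candidates ⊆ {L,Y}.
C↔E: latent back-door arc(s) into C.
size 0: {}; under {} C still reaches {E,L,Y} ∋ E.
size 1: {L}, {Y}; under {L} C still reaches {E,Y} ∋ E.
size 2: {L,Y}; under {L,Y} C still reaches {E} ∋ E.
C↔E cannot be blocked by any observed set — no back-door set.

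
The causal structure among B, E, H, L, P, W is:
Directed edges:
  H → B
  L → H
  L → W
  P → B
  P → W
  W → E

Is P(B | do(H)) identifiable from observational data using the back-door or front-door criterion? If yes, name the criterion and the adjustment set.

desc(H)\{H}={B}; candidates ⊆ {E,L,P,W}.
∅: H⊥B given ∅ in G with H→· removed — back-door holds.
P(B|do(H)) = P(B|H) — no adjustment needed.

P(B|do(H)): backdoor, adjust for ∅.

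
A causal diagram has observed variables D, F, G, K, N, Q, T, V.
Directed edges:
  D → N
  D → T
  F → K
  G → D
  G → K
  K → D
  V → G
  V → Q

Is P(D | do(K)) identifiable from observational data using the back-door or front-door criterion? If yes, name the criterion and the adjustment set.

P(D|do(K)): backdoor, adjust for {G}.

desc(K)\{K}={D,N,T}; candidates ⊆ {F,G,Q,V}.
size 0: {}; under {} K still reaches {D,F,G,N,Q,T,V} ∋ D.
{G}: K⊥D given {G} in G with K→· removed — back-door holds.
P(D|do(K)) = Σ_{G} P(D|K,G)·P(G).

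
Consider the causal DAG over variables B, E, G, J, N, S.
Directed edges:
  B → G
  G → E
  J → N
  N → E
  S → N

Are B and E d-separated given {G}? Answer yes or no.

Yes — B ⊥ E | {G}.

Bayes-Ball from B | {G} reaches ∅.
E ∉ reach(B|{G}) ⇒ B ⊥ E | {G}.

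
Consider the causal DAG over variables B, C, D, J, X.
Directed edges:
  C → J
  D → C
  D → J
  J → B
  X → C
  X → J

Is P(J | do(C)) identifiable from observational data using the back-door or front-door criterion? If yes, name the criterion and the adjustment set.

P(J|do(C)): backdoor, adjust for {D, X}.

desc(C)\{C}={B,J}; candidates ⊆ {D,X}.
size 0: {}; under {} C still reaches {B,D,J,X} ∋ J.
size 1: {D}, {X}; under {D} C still reaches {B,J,X} ∋ J.
{D,X}: C⊥J given {D,X} in G with C→· removed — back-door holds.
P(J|do(C)) = Σ_{D,X} P(J|C,D,X)·P(D,X).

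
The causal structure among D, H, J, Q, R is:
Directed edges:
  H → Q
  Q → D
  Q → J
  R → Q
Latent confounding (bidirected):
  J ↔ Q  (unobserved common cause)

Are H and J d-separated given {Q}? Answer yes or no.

Bayes-Ball from H | {Q} reaches {J,R}.
J ∈ reach(H|{Q}) ⇒ H ⊥̸ J | {Q}.

No — H and J are d-connected given {Q}.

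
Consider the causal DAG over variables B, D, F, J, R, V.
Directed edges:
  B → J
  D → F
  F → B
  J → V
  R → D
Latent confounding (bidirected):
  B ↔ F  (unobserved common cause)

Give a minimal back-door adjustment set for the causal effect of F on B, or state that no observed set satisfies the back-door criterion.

desc(F)\{F}={B,J,V}; candidates ⊆ {D,R}.
F↔B: latent back-door arc(s) into F.
size 0: {}; under {} F still reaches {B,D,J,R,V} ∋ B.
size 1: {D}, {R}; under {D} F still reaches {B,J,V} ∋ B.
size 2: {D,R}; under {D,R} F still reaches {B,J,V} ∋ B.
F↔B cannot be blocked by any observed set — no back-door set.

F→B: no observed back-door set.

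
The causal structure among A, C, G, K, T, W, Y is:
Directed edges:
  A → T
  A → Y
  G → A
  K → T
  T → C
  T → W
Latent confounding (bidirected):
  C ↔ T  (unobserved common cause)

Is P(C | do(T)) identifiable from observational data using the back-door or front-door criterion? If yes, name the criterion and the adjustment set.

desc(T)\{T}={C,W}; candidates ⊆ {A,G,K,Y}.
T↔C: latent back-door arc(s) into T.
size 0: {}; under {} T still reaches {A,C,G,K,Y} ∋ C.
size 1: {A}, {G}, {K} …(+1); under {A} T still reaches {C,K} ∋ C.
size 2: {A,G}, {A,K}, {A,Y} …(+3); under {A,G} T still reaches {C,K} ∋ C.
T↔C cannot be blocked by any observed set — no back-door set.
No mediator lies on a directed T→…→C path.
Neither criterion identifies P(C|do(T)) in this graph.

P(C|do(T)): not identifiable (no BD/FD set).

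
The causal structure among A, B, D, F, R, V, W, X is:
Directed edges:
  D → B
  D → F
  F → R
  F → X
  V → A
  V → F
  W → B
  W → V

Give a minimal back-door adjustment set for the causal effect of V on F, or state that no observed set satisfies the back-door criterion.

V→F: minimal back-door set ∅.

desc(V)\{V}={A,F,R,X}; candidates ⊆ {B,D,W}.
∅: V⊥F given ∅ in G with V→· removed — back-door holds.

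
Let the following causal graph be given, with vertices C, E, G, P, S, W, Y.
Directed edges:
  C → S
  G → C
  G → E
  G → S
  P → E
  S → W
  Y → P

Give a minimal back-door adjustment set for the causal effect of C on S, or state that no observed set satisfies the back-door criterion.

desc(C)\{C}={S,W}; candidates ⊆ {E,G,P,Y}.
size 0: {}; under {} C still reaches {E,G,S,W} ∋ S.
{G}: C⊥S given {G} in G with C→· removed — back-door holds.

C→S: minimal back-door set {G}.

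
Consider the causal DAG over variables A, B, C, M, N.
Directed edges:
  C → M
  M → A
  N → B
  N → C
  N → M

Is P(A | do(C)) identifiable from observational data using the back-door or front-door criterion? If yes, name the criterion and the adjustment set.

P(A|do(C)): backdoor, adjust for {N}.

desc(C)\{C}={A,M}; candidates ⊆ {B,N}.
size 0: {}; under {} C still reaches {A,B,M,N} ∋ A.
{N}: C⊥A given {N} in G with C→· removed — back-door holds.
P(A|do(C)) = Σ_{N} P(A|C,N)·P(N).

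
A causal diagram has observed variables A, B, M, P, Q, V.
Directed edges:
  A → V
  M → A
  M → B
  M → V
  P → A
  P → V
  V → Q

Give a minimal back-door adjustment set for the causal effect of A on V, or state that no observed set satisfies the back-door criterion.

desc(A)\{A}={Q,V}; candidates ⊆ {B,M,P}.
size 0: {}; under {} A still reaches {B,M,P,Q,V} ∋ V.
size 1: {B}, {M}, {P}; under {B} A still reaches {M,P,Q,V} ∋ V.
{M,P}: A⊥V given {M,P} in G with A→· removed — back-door holds.

A→V: minimal back-door set {M, P}.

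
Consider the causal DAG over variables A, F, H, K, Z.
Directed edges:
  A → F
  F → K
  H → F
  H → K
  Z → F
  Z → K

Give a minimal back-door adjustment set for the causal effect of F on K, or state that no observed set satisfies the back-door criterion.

desc(F)\{F}={K}; candidates ⊆ {A,H,Z}.
size 0: {}; under {} F still reaches {A,H,K,Z} ∋ K.
size 1: {A}, {H}, {Z}; under {A} F still reaches {H,K,Z} ∋ K.
{H,Z}: F⊥K given {H,Z} in G with F→· removed — back-door holds.

F→K: minimal back-door set {H, Z}.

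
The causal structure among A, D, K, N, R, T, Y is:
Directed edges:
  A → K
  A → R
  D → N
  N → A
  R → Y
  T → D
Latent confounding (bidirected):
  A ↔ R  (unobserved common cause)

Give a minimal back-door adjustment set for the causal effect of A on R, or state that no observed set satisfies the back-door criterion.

A→R: no observed back-door set.

desc(A)\{A}={K,R,Y}; candidates ⊆ {D,N,T}.
A↔R: latent back-door arc(s) into A.
size 0: {}; under {} A still reaches {D,N,R,T,Y} ∋ R.
size 1: {D}, {N}, {T}; under {D} A still reaches {N,R,Y} ∋ R.
size 2: {D,N}, {D,T}, {N,T}; under {D,N} A still reaches {R,Y} ∋ R.
A↔R cannot be blocked by any observed set — no back-door set.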